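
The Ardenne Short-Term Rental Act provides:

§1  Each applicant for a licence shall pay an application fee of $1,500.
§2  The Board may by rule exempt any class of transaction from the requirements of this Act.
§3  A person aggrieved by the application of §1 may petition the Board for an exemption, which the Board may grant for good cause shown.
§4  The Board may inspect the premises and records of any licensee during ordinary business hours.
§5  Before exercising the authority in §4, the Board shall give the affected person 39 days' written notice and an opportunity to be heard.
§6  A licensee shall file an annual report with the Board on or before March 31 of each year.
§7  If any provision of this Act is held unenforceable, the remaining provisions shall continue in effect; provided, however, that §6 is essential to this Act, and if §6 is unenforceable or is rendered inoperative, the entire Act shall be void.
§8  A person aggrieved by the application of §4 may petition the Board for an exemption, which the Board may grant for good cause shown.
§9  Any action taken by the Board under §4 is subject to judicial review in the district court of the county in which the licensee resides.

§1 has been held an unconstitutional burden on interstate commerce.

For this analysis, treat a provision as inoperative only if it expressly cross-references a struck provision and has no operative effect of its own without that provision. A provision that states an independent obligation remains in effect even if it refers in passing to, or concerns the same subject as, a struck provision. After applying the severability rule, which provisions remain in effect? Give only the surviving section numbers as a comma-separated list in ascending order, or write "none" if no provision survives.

2, 4, 5, 6, 7, 8, 9

§1 is struck. §3 merely fixes the exemption procedure for §1; with §1 gone it has nothing to operate on and falls away. §7 makes §6 an essential term, but §6 is unaffected, so the severability proviso in §7 preserves the remaining provisions. The provisions still in force are §2, §4, §5, §6, §7, §8, and §9.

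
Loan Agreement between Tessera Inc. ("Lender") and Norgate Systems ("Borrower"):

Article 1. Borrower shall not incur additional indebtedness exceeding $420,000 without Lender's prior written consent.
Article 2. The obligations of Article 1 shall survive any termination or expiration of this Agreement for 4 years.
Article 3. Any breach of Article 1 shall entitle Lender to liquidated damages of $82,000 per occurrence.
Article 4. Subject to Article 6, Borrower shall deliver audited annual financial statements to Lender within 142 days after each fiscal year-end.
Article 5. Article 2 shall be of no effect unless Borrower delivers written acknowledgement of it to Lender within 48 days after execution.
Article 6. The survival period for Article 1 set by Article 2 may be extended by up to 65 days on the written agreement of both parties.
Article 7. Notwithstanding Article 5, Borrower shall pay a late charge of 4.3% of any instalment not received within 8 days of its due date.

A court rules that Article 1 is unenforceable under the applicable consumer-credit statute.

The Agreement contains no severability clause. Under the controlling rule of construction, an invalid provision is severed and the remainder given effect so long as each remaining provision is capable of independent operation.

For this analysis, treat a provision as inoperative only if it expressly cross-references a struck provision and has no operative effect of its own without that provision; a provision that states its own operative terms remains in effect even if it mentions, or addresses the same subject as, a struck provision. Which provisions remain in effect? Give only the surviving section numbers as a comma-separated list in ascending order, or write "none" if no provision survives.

4, 7

Article 1 is struck. Article 2 operates only by reference to Article 1, so it falls with Article 1. Article 3 has no operative effect of its own apart from Article 1 and is therefore inoperative. Article 5 operates only by reference to Article 2, so it falls with Article 2. Article 6 does nothing except set the extension of the survival period for Article 1 by reference to Article 2; with Article 2 gone it has no independent effect and is inoperative. Although Article 7 refers to Article 5, its operative terms do not depend on Article 5, so it remains in effect. Article 4 mentions Article 6 but its own obligation stands independently of Article 6, so Article 4 is not affected. Under the stated default rule, only provisions that cannot operate independently fall away; the rest are enforced. The provisions still in force are Article 4 and Article 7.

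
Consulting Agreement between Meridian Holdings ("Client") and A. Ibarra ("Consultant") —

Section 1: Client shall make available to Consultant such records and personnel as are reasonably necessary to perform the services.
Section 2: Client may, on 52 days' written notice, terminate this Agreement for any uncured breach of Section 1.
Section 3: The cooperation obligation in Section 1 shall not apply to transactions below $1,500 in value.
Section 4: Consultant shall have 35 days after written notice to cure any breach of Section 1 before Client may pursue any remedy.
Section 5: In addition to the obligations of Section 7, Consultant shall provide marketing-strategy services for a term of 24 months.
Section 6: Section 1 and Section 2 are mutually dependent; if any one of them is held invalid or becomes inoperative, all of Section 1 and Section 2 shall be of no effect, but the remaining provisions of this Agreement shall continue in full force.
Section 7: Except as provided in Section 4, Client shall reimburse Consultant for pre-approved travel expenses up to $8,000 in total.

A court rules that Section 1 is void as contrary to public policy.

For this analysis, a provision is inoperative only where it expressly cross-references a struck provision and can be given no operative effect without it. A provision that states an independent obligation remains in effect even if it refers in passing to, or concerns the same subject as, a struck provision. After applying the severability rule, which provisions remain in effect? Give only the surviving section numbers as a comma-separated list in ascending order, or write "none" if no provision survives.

Section 1 is struck. Section 2 has no operative effect of its own apart from Section 1 and is therefore inoperative. Section 3 does nothing except set the carve-out from the cooperation obligation by reference to Section 1; with Section 1 gone it has no independent effect and is inoperative. Section 4 has no operative effect of its own apart from Section 1 and is therefore inoperative. Although Section 7 refers to Section 4, its operative terms do not depend on Section 4, so it remains in effect. Section 6 declares Section 1 and Section 2 mutually dependent; since one of them has fallen, all of them are of no effect. The remainder continues in force under Section 6. That leaves Section 5, Section 6, and Section 7 in effect.

5, 6, 7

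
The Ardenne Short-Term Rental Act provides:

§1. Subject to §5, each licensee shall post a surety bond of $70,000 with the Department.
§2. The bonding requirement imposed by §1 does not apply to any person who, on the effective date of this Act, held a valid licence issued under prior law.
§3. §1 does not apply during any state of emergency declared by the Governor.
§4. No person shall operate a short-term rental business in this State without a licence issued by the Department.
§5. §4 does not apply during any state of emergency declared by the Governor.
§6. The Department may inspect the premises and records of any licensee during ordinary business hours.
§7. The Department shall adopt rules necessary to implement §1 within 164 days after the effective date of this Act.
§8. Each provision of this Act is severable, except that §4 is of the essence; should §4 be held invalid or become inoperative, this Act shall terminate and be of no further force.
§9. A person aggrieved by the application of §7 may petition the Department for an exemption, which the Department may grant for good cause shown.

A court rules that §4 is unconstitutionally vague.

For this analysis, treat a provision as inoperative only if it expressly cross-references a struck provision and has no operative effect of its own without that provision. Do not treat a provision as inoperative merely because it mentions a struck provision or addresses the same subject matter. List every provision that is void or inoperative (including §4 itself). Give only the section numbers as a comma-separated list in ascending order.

1, 2, 3, 4, 5, 6, 7, 8, 9

§4 is struck. §5 merely fixes the emergency suspension of §4; with §4 gone it has nothing to operate on and falls away. §8 makes §4 an essential term, and §4 is the provision held invalid; under §8, the entire Act is therefore void. No provision of the Act survives.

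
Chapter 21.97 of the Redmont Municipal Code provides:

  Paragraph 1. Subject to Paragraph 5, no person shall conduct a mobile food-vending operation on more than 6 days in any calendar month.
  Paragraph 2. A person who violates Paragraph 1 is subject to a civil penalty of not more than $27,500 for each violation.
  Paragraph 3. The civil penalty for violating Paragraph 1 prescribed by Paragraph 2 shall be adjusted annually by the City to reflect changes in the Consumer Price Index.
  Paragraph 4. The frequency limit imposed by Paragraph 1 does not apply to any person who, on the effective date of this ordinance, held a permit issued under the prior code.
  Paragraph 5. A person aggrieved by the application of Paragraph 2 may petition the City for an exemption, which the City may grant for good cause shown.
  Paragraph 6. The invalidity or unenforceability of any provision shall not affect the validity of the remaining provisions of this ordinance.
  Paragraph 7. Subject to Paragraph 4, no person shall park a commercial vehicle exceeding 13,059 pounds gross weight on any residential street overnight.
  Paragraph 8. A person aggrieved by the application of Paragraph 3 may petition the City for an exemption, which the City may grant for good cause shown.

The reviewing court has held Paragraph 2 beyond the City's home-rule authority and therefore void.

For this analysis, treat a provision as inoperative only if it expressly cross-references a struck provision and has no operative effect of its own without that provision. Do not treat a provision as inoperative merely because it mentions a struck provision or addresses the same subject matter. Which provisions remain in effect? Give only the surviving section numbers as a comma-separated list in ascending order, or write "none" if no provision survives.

Paragraph 2 is struck. Paragraph 3 operates only by reference to Paragraph 2, so it falls with Paragraph 2. Paragraph 5 operates only by reference to Paragraph 2, so it falls with Paragraph 2. Paragraph 8 operates only by reference to Paragraph 3, so it falls with Paragraph 3. Paragraph 1 mentions Paragraph 5 but its own obligation stands independently of Paragraph 5, so Paragraph 1 is not affected. Under the severability clause in Paragraph 6, the remaining provisions continue in force. That leaves Paragraph 1, Paragraph 4, Paragraph 6, and Paragraph 7 in effect.

1, 4, 6, 7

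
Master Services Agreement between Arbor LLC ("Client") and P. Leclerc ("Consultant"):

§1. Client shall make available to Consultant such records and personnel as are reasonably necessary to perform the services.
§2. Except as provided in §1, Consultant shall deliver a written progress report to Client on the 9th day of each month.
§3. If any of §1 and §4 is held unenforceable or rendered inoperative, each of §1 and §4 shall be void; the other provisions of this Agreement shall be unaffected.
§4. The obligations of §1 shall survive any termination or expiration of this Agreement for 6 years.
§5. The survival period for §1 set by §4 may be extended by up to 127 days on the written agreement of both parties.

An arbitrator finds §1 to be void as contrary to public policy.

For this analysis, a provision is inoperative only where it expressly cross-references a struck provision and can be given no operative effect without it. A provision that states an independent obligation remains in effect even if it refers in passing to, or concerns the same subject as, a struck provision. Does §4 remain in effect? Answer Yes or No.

§1 is struck. The only function of §4 is the survival period for §1, so it cannot stand once §1 is removed. §5 operates only by reference to §4, so it falls with §4. §2 mentions §1 but its own obligation stands independently of §1, so §2 is not affected. §3 declares §1 and §4 mutually dependent; since one of them has fallen, all of them are of no effect. The remainder continues in force under §3. The provisions still in force are §2 and §3. §4 is among the inoperative provisions, so the answer is no.

No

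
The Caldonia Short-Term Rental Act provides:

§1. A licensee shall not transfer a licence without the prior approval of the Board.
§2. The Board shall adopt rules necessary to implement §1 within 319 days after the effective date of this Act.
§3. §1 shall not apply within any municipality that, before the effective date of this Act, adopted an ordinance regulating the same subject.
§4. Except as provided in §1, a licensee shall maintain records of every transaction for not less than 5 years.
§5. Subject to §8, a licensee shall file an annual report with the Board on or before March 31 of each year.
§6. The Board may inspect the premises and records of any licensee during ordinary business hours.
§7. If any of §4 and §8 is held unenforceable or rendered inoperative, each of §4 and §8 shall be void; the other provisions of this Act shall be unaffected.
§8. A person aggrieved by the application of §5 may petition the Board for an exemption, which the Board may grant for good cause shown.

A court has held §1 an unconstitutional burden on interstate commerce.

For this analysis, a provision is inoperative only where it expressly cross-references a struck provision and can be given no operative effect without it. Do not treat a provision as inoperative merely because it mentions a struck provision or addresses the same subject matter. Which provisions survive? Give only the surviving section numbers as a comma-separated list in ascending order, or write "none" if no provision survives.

4, 5, 6, 7, 8

§1 is struck. §2 operates only by reference to §1, so it falls with §1. The only function of §3 is the local-preemption carve-out from §1, so it cannot stand once §1 is removed. Although §4 refers to §1, its operative terms do not depend on §1, so it remains in effect. §7 ties §4 and §8 together, but none of those is affected here; the remaining provisions continue in force under §7. §4, §5, §6, §7, and §8 remain in effect.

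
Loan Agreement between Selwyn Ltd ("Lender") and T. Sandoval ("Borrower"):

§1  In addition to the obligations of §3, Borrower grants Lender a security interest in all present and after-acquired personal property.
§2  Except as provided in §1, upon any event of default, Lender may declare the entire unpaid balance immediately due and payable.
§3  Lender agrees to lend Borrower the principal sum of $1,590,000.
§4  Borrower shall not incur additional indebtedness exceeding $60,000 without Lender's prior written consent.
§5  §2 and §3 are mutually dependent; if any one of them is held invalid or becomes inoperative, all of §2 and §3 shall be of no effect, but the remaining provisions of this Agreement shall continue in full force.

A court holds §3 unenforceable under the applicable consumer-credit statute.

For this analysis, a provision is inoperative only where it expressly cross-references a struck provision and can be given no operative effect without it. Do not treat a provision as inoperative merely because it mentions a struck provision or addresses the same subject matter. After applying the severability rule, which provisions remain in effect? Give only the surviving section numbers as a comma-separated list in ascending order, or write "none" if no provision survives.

1, 4, 5

§3 is struck. §1 mentions §3 but its own obligation stands independently of §3, so §1 is not affected. Nothing else in the Agreement is defined by reference to §3. §5 declares §2 and §3 mutually dependent; since one of them has fallen, all of them are of no effect. That brings down §2 as well. The remainder continues in force under §5. The provisions still in force are §1, §4, and §5.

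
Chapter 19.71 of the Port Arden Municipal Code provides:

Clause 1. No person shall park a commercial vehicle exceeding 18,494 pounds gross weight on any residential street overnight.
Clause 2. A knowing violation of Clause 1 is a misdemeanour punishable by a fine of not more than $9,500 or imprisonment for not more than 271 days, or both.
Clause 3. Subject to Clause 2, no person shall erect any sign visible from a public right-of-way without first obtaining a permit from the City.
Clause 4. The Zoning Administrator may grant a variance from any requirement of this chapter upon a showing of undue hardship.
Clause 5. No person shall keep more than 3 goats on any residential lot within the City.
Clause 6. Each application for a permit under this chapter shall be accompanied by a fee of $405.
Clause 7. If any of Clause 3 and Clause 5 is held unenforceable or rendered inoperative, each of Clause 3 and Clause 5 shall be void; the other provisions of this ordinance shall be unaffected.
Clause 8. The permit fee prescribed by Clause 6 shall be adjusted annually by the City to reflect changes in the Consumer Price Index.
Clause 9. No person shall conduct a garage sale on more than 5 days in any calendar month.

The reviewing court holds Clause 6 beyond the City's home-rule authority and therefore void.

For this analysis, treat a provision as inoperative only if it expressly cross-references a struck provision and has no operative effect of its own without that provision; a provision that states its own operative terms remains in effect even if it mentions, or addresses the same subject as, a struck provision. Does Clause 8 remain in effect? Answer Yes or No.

Clause 6 is struck. Clause 8 does nothing except set the indexation of the permit fee by reference to Clause 6; with Clause 6 gone it has no independent effect and is inoperative. Clause 7 ties Clause 3 and Clause 5 together, but none of those is affected here; the remaining provisions continue in force under Clause 7. The provisions still in force are Clause 1, Clause 2, Clause 3, Clause 4, Clause 5, Clause 7, and Clause 9. Clause 8 is among the inoperative provisions, so the answer is no.

No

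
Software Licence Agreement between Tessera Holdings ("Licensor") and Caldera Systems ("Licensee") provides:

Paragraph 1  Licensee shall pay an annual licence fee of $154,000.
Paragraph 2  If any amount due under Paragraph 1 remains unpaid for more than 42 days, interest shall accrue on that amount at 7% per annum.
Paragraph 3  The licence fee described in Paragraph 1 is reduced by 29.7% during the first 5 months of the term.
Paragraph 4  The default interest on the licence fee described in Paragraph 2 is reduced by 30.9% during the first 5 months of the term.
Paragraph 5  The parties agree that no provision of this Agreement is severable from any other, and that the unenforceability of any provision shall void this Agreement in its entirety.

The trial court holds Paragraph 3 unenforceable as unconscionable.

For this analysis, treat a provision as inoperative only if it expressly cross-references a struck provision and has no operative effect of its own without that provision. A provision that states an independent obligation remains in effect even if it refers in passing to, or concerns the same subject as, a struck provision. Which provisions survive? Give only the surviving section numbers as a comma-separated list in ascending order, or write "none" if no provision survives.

Paragraph 3 is struck. No other provision's operative terms depend on Paragraph 3. Paragraph 5 provides that the Agreement is not severable, so the invalidity of any one provision voids the entire Agreement. No provision of the Agreement survives.

none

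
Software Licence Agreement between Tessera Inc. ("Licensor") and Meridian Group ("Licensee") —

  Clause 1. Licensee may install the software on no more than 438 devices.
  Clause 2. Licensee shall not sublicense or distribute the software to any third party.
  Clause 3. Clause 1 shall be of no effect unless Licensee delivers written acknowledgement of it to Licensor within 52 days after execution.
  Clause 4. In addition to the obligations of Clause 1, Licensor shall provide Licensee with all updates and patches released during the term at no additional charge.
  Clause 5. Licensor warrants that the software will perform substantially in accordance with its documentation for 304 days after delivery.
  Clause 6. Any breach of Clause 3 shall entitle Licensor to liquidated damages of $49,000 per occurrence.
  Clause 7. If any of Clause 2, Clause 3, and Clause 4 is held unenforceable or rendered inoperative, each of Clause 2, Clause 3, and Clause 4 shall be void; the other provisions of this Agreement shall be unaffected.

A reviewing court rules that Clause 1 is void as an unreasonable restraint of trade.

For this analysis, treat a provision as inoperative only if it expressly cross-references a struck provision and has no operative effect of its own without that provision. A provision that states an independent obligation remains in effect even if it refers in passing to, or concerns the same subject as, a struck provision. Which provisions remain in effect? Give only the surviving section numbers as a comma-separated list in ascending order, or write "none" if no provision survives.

5, 7

Clause 1 is struck. Clause 3 has no operative effect of its own apart from Clause 1 and is therefore inoperative. Clause 6 operates only by reference to Clause 3, so it falls with Clause 3. Clause 7 declares Clause 2, Clause 3, and Clause 4 mutually dependent; since one of them has fallen, all of them are of no effect. That brings down Clause 2 and Clause 4 as well. The remainder continues in force under Clause 7. Clause 5 and Clause 7 remain in effect.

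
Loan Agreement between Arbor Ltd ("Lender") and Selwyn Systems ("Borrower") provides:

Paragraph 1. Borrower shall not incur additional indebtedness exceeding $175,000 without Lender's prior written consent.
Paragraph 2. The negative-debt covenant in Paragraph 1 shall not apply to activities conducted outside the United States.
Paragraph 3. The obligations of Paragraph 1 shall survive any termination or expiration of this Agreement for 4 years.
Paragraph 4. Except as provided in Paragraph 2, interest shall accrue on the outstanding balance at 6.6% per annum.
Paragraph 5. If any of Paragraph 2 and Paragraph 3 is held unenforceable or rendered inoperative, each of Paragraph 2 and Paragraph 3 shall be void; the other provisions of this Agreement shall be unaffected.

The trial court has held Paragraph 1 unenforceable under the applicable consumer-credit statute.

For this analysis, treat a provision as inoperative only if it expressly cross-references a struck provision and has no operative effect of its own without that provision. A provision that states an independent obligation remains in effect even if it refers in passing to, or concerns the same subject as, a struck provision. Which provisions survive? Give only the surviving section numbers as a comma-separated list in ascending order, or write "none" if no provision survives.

Paragraph 1 is struck. Paragraph 2 has no operative effect of its own apart from Paragraph 1 and is therefore inoperative. Paragraph 3 merely fixes the survival period for Paragraph 1; with Paragraph 1 gone it has nothing to operate on and falls away. Although Paragraph 4 refers to Paragraph 2, its operative terms do not depend on Paragraph 2, so it remains in effect. Paragraph 5 declares Paragraph 2 and Paragraph 3 mutually dependent; since one of them has fallen, all of them are of no effect. The remainder continues in force under Paragraph 5. Paragraph 4 and Paragraph 5 remain in effect.

4, 5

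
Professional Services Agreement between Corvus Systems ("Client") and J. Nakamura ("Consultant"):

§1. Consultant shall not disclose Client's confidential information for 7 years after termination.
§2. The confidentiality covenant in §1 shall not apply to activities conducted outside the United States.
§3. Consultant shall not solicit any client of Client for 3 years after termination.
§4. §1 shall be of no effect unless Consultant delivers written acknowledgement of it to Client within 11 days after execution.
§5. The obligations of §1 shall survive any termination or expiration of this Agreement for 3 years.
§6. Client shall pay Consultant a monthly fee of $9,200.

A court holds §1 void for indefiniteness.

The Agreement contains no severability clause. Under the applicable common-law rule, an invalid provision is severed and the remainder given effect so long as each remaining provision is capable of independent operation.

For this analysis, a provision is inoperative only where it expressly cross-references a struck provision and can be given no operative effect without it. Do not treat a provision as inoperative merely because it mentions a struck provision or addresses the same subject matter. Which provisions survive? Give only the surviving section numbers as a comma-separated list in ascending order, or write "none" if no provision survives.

3, 6

§1 is struck. §2 operates only by reference to §1, so it falls with §1. The only function of §4 is the acknowledgement condition for §1, so it cannot stand once §1 is removed. The only function of §5 is the survival period for §1, so it cannot stand once §1 is removed. With no severability clause, the stated default rule severs what cannot stand and enforces each remaining provision that can operate on its own. That leaves §3 and §6 in effect.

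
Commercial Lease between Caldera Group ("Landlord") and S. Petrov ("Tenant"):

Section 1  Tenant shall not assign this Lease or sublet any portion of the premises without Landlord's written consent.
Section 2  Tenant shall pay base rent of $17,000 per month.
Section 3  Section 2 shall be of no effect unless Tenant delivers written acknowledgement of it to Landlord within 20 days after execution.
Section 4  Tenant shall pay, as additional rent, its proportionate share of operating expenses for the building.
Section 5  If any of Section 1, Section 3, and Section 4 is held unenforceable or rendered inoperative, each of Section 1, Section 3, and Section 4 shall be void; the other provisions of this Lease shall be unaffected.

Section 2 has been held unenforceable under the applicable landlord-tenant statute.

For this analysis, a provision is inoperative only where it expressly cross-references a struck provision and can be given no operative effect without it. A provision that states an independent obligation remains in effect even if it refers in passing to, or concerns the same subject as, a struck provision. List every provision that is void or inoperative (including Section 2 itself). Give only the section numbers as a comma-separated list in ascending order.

Section 2 is struck. Section 3 merely fixes the acknowledgement condition for Section 2; with Section 2 gone it has nothing to operate on and falls away. Section 5 declares Section 1, Section 3, and Section 4 mutually dependent; since one of them has fallen, all of them are of no effect. That brings down Section 1 and Section 4 as well. The remainder continues in force under Section 5. Only Section 5 remains in effect.

1, 2, 3, 4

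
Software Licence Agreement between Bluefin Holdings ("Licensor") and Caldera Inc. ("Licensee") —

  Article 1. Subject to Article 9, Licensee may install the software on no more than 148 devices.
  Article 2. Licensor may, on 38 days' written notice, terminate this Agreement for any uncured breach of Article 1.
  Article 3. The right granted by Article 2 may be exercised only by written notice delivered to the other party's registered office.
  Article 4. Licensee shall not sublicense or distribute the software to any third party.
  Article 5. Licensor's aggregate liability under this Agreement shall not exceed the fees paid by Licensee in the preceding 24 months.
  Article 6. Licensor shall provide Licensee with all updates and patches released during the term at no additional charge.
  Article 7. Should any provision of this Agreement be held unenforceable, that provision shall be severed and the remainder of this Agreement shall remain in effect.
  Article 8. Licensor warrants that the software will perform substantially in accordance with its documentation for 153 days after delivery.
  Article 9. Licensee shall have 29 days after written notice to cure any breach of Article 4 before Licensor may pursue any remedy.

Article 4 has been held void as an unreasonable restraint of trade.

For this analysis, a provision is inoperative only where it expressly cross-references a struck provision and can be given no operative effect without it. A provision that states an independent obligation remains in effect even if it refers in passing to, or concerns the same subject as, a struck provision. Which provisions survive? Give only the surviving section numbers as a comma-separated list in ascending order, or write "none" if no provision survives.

1, 2, 3, 5, 6, 7, 8

Article 4 is struck. Article 9 operates only by reference to Article 4, so it falls with Article 4. Article 1 mentions Article 9 but its own obligation stands independently of Article 9, so Article 1 is not affected. Article 7 is a severability clause and preserves every provision that can still be given independent effect. The provisions still in force are Article 1, Article 2, Article 3, Article 5, Article 6, Article 7, and Article 8.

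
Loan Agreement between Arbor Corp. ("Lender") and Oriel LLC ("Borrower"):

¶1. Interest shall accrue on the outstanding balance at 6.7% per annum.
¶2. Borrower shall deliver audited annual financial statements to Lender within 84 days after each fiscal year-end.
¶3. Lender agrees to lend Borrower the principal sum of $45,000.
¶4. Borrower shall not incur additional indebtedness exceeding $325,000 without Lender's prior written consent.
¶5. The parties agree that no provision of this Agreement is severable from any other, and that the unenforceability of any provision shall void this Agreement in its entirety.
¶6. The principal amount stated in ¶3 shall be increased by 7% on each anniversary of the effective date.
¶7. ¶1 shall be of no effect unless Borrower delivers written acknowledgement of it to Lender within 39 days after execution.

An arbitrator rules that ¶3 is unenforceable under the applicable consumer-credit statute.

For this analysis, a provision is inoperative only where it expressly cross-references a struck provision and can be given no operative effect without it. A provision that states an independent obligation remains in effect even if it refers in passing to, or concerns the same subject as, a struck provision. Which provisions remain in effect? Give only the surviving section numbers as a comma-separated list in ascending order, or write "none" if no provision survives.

none

¶3 is struck. The whole of ¶6 is the escalation of the principal amount, defined by reference to ¶3, so ¶6 cannot stand once ¶3 is removed. ¶5 provides that the Agreement is not severable, so the invalidity of any one provision voids the entire Agreement. No provision of the Agreement survives.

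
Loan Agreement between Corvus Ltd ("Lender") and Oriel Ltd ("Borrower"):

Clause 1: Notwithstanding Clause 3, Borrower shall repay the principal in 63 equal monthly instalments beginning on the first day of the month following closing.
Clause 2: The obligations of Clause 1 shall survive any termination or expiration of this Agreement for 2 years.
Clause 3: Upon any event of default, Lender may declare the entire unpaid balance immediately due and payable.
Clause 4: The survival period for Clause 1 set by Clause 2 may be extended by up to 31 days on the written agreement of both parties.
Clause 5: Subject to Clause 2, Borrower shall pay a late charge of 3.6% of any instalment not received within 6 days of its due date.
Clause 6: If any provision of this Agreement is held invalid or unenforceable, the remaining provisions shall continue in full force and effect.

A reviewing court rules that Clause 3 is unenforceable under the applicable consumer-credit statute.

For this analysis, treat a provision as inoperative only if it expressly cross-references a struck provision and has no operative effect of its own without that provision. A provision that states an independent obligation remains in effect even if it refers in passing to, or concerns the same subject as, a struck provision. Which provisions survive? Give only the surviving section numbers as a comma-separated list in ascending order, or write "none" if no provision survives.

1, 2, 4, 5, 6

Clause 3 is struck. Clause 1 mentions Clause 3 but its own obligation stands independently of Clause 3, so Clause 1 is not affected. No other provision's operative terms depend on Clause 3. Under the severability clause in Clause 6, the remaining provisions continue in force. Clause 1, Clause 2, Clause 4, Clause 5, and Clause 6 remain in effect.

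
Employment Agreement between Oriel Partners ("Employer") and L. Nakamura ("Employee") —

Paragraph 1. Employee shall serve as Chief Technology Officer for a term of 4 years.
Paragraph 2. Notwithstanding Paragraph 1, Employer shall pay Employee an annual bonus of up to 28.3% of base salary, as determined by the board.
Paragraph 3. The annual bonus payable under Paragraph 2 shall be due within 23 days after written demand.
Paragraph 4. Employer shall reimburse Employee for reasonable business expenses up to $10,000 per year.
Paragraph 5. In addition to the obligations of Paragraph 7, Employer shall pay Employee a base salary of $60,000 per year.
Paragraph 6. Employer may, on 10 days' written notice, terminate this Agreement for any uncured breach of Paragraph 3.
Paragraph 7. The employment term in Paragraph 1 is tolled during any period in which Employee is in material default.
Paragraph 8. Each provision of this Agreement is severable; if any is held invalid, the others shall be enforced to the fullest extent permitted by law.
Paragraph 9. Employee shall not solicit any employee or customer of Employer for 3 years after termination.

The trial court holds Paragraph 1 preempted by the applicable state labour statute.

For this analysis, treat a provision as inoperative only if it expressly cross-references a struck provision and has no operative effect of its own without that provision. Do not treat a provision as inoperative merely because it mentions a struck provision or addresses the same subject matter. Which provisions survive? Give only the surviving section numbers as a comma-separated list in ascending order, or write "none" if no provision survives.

Paragraph 1 is struck. Paragraph 7 has no operative effect of its own apart from Paragraph 1 and is therefore inoperative. Although Paragraph 5 refers to Paragraph 7, its operative terms do not depend on Paragraph 7, so it remains in effect. Paragraph 2 mentions Paragraph 1 but its own obligation stands independently of Paragraph 1, so Paragraph 2 is not affected. Paragraph 8 is a severability clause and preserves every provision that can still be given independent effect. That leaves Paragraph 2, Paragraph 3, Paragraph 4, Paragraph 5, Paragraph 6, Paragraph 8, and Paragraph 9 in effect.

2, 3, 4, 5, 6, 8, 9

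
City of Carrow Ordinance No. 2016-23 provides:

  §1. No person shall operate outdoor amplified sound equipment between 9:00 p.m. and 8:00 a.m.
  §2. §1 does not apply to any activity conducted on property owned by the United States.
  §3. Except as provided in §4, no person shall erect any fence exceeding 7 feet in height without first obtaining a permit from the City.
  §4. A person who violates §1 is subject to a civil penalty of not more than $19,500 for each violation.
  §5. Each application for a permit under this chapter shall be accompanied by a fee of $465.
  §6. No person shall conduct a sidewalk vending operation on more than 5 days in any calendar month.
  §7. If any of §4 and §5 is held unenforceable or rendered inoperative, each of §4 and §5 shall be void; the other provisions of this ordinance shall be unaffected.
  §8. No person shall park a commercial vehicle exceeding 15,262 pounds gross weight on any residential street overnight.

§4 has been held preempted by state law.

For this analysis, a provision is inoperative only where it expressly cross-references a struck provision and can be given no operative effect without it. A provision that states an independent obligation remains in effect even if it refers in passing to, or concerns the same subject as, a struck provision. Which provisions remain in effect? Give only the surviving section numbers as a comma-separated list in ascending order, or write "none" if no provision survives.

1, 2, 3, 6, 7, 8

§4 is struck. §3 mentions §4 but its own obligation stands independently of §4, so §3 is not affected. No other provision's operative terms depend on §4. §7 declares §4 and §5 mutually dependent; since one of them has fallen, all of them are of no effect. That brings down §5 as well. The remainder continues in force under §7. The provisions still in force are §1, §2, §3, §6, §7, and §8.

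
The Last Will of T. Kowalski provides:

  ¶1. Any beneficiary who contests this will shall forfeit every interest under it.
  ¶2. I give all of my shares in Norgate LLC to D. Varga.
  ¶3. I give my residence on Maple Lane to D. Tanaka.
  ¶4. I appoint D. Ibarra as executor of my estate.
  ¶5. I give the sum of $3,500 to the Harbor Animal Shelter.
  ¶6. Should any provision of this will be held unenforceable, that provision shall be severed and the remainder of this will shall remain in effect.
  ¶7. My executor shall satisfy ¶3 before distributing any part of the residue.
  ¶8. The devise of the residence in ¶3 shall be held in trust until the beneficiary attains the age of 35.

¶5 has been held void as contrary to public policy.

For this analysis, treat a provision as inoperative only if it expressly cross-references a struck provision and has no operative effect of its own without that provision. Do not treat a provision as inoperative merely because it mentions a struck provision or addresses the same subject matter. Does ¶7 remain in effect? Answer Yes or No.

¶5 is struck. No other provision's operative terms depend on ¶5. ¶6 is a severability clause and preserves every provision that can still be given independent effect. ¶1, ¶2, ¶3, ¶4, ¶6, ¶7, and ¶8 remain in effect. ¶7 is among the surviving provisions, so the answer is yes.

Yes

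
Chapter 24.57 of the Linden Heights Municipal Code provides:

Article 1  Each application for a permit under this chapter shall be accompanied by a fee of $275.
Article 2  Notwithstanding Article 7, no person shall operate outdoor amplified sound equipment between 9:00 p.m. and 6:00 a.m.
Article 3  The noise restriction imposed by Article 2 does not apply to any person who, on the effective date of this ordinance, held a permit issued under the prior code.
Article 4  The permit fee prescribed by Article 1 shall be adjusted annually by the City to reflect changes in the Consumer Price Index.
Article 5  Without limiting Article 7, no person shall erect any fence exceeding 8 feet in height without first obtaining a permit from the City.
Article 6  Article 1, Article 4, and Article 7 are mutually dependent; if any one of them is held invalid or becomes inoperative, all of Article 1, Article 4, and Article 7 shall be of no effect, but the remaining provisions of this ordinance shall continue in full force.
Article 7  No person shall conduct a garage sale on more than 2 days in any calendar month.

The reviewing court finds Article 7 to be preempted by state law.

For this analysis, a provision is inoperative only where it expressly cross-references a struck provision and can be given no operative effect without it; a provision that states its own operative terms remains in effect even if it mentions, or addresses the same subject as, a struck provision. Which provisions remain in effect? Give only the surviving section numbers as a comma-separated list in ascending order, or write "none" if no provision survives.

Article 7 is struck. Although Article 5 refers to Article 7, its operative terms do not depend on Article 7, so it remains in effect. Article 2 mentions Article 7 but its own obligation stands independently of Article 7, so Article 2 is not affected. No other provision's operative terms depend on Article 7. Article 6 declares Article 1, Article 4, and Article 7 mutually dependent; since one of them has fallen, all of them are of no effect. That brings down Article 1 and Article 4 as well. The remainder continues in force under Article 6. That leaves Article 2, Article 3, Article 5, and Article 6 in effect.

2, 3, 5, 6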